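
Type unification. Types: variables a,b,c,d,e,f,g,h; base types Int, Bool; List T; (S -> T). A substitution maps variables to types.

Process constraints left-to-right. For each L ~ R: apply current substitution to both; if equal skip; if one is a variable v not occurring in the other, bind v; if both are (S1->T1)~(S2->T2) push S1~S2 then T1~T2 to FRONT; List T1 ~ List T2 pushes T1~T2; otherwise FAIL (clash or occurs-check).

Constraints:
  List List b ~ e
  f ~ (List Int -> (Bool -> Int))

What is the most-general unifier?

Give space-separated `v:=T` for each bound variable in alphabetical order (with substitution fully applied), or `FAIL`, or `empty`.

step 1: unify List List b ~ e  [subst: {-} | 1 pending]
  bind e := List List b
step 2: unify f ~ (List Int -> (Bool -> Int))  [subst: {e:=List List b} | 0 pending]
  bind f := (List Int -> (Bool -> Int))

Answer: e:=List List b f:=(List Int -> (Bool -> Int))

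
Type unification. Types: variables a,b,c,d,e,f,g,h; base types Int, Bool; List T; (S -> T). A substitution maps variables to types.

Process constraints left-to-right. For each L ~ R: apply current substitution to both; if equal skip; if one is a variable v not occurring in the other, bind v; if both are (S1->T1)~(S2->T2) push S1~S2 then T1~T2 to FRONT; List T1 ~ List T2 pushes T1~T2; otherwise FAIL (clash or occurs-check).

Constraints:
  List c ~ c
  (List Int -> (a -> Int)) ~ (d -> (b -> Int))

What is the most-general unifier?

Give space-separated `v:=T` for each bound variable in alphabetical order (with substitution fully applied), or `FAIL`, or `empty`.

Answer: FAIL

Derivation:
step 1: unify List c ~ c  [subst: {-} | 1 pending]
  occurs-check fail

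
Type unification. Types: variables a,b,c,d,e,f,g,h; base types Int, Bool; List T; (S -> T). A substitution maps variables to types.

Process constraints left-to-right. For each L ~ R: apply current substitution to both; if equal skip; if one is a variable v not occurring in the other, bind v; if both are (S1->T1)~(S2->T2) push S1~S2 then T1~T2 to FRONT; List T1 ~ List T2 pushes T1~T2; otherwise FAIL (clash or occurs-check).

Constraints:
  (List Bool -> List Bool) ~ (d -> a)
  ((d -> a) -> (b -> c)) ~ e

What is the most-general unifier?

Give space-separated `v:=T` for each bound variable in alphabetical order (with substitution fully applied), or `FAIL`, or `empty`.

step 1: unify (List Bool -> List Bool) ~ (d -> a)  [subst: {-} | 1 pending]
  -> decompose arrow: push List Bool~d, List Bool~a
step 2: unify List Bool ~ d  [subst: {-} | 2 pending]
  bind d := List Bool
step 3: unify List Bool ~ a  [subst: {d:=List Bool} | 1 pending]
  bind a := List Bool
step 4: unify ((List Bool -> List Bool) -> (b -> c)) ~ e  [subst: {d:=List Bool, a:=List Bool} | 0 pending]
  bind e := ((List Bool -> List Bool) -> (b -> c))

Answer: a:=List Bool d:=List Bool e:=((List Bool -> List Bool) -> (b -> c))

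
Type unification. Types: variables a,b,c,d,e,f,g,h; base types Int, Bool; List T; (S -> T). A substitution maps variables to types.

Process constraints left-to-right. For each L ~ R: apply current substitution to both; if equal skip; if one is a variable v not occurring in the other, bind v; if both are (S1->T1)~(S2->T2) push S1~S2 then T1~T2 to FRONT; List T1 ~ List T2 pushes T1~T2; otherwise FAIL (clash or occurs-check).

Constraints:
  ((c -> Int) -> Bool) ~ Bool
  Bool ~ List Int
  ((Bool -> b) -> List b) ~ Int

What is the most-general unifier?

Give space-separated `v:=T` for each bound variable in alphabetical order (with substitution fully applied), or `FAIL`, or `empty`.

Answer: FAIL

Derivation:
step 1: unify ((c -> Int) -> Bool) ~ Bool  [subst: {-} | 2 pending]
  clash: ((c -> Int) -> Bool) vs Bool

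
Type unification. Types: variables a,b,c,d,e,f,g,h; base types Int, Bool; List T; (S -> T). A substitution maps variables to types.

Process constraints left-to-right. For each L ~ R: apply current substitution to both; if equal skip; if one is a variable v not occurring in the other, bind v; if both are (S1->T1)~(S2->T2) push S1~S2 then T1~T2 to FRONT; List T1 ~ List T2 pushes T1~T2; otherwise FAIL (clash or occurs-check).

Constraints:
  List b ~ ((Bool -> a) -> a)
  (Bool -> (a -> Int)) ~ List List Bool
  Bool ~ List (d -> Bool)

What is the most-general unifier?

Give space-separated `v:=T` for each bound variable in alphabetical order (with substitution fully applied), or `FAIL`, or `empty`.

step 1: unify List b ~ ((Bool -> a) -> a)  [subst: {-} | 2 pending]
  clash: List b vs ((Bool -> a) -> a)

Answer: FAIL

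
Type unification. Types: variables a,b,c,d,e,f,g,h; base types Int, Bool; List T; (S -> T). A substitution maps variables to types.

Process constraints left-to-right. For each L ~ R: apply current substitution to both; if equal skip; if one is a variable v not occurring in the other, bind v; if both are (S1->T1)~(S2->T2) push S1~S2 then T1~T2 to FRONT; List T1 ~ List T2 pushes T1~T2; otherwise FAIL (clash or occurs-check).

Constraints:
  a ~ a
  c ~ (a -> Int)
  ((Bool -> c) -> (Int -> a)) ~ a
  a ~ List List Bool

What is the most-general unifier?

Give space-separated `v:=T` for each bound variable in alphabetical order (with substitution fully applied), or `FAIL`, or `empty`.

step 1: unify a ~ a  [subst: {-} | 3 pending]
  -> identical, skip
step 2: unify c ~ (a -> Int)  [subst: {-} | 2 pending]
  bind c := (a -> Int)
step 3: unify ((Bool -> (a -> Int)) -> (Int -> a)) ~ a  [subst: {c:=(a -> Int)} | 1 pending]
  occurs-check fail

Answer: FAIL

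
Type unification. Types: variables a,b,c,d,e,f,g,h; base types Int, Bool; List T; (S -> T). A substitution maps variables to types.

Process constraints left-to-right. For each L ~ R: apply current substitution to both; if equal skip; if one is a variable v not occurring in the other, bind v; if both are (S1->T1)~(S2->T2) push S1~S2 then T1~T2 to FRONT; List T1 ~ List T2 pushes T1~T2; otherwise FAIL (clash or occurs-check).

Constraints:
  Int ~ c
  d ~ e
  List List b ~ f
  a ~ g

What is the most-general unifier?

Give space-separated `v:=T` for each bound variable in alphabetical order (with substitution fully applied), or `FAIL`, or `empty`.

step 1: unify Int ~ c  [subst: {-} | 3 pending]
  bind c := Int
step 2: unify d ~ e  [subst: {c:=Int} | 2 pending]
  bind d := e
step 3: unify List List b ~ f  [subst: {c:=Int, d:=e} | 1 pending]
  bind f := List List b
step 4: unify a ~ g  [subst: {c:=Int, d:=e, f:=List List b} | 0 pending]
  bind a := g

Answer: a:=g c:=Int d:=e f:=List List b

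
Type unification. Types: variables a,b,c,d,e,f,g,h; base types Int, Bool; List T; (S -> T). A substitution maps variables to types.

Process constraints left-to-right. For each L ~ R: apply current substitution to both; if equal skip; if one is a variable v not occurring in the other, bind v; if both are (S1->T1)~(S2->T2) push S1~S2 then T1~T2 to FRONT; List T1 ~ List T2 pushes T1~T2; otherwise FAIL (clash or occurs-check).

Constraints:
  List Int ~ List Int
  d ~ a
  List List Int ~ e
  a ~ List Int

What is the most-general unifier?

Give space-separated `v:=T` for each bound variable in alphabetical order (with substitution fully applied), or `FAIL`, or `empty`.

step 1: unify List Int ~ List Int  [subst: {-} | 3 pending]
  -> identical, skip
step 2: unify d ~ a  [subst: {-} | 2 pending]
  bind d := a
step 3: unify List List Int ~ e  [subst: {d:=a} | 1 pending]
  bind e := List List Int
step 4: unify a ~ List Int  [subst: {d:=a, e:=List List Int} | 0 pending]
  bind a := List Int

Answer: a:=List Int d:=List Int e:=List List Int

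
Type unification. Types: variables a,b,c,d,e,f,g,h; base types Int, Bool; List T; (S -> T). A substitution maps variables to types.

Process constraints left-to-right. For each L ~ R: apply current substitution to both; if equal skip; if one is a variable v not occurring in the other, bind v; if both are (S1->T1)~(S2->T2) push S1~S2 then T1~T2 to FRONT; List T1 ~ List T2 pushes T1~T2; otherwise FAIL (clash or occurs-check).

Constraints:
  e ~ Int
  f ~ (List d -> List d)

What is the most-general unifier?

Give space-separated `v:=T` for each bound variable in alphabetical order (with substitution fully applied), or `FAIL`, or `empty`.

Answer: e:=Int f:=(List d -> List d)

Derivation:
step 1: unify e ~ Int  [subst: {-} | 1 pending]
  bind e := Int
step 2: unify f ~ (List d -> List d)  [subst: {e:=Int} | 0 pending]
  bind f := (List d -> List d)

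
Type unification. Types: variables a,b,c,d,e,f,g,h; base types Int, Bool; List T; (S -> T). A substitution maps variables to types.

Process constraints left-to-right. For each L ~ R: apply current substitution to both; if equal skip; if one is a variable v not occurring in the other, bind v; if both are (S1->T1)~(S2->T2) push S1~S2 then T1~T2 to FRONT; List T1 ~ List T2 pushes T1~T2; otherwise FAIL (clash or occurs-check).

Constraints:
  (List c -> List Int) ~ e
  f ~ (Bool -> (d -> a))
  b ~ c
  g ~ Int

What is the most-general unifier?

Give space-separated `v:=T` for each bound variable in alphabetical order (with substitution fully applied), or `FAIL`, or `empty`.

Answer: b:=c e:=(List c -> List Int) f:=(Bool -> (d -> a)) g:=Int

Derivation:
step 1: unify (List c -> List Int) ~ e  [subst: {-} | 3 pending]
  bind e := (List c -> List Int)
step 2: unify f ~ (Bool -> (d -> a))  [subst: {e:=(List c -> List Int)} | 2 pending]
  bind f := (Bool -> (d -> a))
step 3: unify b ~ c  [subst: {e:=(List c -> List Int), f:=(Bool -> (d -> a))} | 1 pending]
  bind b := c
step 4: unify g ~ Int  [subst: {e:=(List c -> List Int), f:=(Bool -> (d -> a)), b:=c} | 0 pending]
  bind g := Int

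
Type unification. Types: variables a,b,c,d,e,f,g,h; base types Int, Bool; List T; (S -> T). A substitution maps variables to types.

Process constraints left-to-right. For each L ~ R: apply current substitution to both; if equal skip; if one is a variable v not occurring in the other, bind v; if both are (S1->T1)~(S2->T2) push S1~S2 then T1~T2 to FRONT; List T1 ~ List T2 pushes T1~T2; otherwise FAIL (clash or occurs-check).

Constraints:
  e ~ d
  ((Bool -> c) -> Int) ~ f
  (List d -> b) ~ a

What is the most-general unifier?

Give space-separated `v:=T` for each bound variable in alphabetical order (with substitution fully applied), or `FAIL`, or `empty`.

Answer: a:=(List d -> b) e:=d f:=((Bool -> c) -> Int)

Derivation:
step 1: unify e ~ d  [subst: {-} | 2 pending]
  bind e := d
step 2: unify ((Bool -> c) -> Int) ~ f  [subst: {e:=d} | 1 pending]
  bind f := ((Bool -> c) -> Int)
step 3: unify (List d -> b) ~ a  [subst: {e:=d, f:=((Bool -> c) -> Int)} | 0 pending]
  bind a := (List d -> b)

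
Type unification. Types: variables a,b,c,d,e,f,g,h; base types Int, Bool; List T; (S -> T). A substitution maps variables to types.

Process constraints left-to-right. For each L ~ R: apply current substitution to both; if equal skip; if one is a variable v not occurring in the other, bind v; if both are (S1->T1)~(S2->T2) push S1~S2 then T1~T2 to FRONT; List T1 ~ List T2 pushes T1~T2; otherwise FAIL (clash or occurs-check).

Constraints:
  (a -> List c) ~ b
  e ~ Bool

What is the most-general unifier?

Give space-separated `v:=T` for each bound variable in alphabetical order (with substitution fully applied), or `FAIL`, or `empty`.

step 1: unify (a -> List c) ~ b  [subst: {-} | 1 pending]
  bind b := (a -> List c)
step 2: unify e ~ Bool  [subst: {b:=(a -> List c)} | 0 pending]
  bind e := Bool

Answer: b:=(a -> List c) e:=Bool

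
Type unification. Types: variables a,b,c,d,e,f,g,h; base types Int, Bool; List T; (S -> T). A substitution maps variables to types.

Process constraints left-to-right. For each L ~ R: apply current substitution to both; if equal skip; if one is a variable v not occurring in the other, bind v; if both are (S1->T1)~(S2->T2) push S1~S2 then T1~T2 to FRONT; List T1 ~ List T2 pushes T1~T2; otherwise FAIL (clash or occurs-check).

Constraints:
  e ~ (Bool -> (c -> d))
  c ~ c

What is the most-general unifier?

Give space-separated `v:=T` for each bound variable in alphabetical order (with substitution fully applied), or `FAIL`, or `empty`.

Answer: e:=(Bool -> (c -> d))

Derivation:
step 1: unify e ~ (Bool -> (c -> d))  [subst: {-} | 1 pending]
  bind e := (Bool -> (c -> d))
step 2: unify c ~ c  [subst: {e:=(Bool -> (c -> d))} | 0 pending]
  -> identical, skip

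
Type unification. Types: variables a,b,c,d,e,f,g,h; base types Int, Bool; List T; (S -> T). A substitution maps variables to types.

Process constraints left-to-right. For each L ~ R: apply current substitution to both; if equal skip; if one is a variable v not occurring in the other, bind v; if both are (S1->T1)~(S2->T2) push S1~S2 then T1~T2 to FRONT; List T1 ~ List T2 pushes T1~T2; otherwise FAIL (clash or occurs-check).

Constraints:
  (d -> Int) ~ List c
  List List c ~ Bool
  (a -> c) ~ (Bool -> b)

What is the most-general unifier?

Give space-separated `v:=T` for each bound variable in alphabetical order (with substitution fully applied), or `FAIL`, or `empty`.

Answer: FAIL

Derivation:
step 1: unify (d -> Int) ~ List c  [subst: {-} | 2 pending]
  clash: (d -> Int) vs List c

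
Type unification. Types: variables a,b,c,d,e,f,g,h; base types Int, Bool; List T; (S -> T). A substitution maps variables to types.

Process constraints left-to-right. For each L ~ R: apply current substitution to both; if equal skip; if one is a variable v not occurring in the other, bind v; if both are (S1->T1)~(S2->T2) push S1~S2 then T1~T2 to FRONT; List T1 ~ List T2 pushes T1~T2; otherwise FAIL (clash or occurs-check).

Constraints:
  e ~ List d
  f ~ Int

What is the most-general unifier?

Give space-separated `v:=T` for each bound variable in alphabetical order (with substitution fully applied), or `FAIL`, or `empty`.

Answer: e:=List d f:=Int

Derivation:
step 1: unify e ~ List d  [subst: {-} | 1 pending]
  bind e := List d
step 2: unify f ~ Int  [subst: {e:=List d} | 0 pending]
  bind f := Int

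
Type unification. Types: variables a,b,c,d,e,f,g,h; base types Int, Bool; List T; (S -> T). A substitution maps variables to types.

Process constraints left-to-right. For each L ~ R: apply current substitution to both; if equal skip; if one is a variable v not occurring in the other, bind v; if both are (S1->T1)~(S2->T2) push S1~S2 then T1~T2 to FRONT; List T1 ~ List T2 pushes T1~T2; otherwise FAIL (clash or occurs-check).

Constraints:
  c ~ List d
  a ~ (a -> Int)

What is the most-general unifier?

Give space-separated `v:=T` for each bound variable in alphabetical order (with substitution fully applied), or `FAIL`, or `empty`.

Answer: FAIL

Derivation:
step 1: unify c ~ List d  [subst: {-} | 1 pending]
  bind c := List d
step 2: unify a ~ (a -> Int)  [subst: {c:=List d} | 0 pending]
  occurs-check fail: a in (a -> Int)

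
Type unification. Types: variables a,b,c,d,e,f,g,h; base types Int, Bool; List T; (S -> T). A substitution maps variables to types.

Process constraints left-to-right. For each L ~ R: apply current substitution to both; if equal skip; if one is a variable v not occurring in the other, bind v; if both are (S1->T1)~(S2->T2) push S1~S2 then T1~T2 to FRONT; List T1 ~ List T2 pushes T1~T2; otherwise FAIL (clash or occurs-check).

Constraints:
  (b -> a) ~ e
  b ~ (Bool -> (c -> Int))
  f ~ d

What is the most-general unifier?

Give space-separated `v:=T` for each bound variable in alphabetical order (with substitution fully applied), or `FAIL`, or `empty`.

step 1: unify (b -> a) ~ e  [subst: {-} | 2 pending]
  bind e := (b -> a)
step 2: unify b ~ (Bool -> (c -> Int))  [subst: {e:=(b -> a)} | 1 pending]
  bind b := (Bool -> (c -> Int))
step 3: unify f ~ d  [subst: {e:=(b -> a), b:=(Bool -> (c -> Int))} | 0 pending]
  bind f := d

Answer: b:=(Bool -> (c -> Int)) e:=((Bool -> (c -> Int)) -> a) f:=d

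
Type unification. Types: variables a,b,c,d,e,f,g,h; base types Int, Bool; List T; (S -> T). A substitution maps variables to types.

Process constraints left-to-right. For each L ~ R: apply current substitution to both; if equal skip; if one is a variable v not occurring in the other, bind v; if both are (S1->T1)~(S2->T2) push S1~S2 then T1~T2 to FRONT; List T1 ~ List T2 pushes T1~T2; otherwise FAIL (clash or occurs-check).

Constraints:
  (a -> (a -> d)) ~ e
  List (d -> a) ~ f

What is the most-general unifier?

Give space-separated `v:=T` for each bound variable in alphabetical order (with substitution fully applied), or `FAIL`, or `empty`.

step 1: unify (a -> (a -> d)) ~ e  [subst: {-} | 1 pending]
  bind e := (a -> (a -> d))
step 2: unify List (d -> a) ~ f  [subst: {e:=(a -> (a -> d))} | 0 pending]
  bind f := List (d -> a)

Answer: e:=(a -> (a -> d)) f:=List (d -> a)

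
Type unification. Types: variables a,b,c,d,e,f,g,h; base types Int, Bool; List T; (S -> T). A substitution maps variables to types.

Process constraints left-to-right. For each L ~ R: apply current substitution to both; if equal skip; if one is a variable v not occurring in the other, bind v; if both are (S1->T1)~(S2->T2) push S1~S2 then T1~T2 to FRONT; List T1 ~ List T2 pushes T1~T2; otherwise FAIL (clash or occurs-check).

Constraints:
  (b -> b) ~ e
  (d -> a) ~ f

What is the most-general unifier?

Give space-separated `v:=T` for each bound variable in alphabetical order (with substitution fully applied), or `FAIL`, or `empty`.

Answer: e:=(b -> b) f:=(d -> a)

Derivation:
step 1: unify (b -> b) ~ e  [subst: {-} | 1 pending]
  bind e := (b -> b)
step 2: unify (d -> a) ~ f  [subst: {e:=(b -> b)} | 0 pending]
  bind f := (d -> a)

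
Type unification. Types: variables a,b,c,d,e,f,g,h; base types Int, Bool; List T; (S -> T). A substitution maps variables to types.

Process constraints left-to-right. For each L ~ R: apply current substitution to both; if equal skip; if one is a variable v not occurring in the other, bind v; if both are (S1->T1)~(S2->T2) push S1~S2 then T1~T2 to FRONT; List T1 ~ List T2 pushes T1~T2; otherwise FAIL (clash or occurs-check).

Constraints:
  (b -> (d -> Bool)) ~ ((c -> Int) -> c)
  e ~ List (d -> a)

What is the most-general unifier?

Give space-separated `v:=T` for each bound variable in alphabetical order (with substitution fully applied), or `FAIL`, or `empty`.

step 1: unify (b -> (d -> Bool)) ~ ((c -> Int) -> c)  [subst: {-} | 1 pending]
  -> decompose arrow: push b~(c -> Int), (d -> Bool)~c
step 2: unify b ~ (c -> Int)  [subst: {-} | 2 pending]
  bind b := (c -> Int)
step 3: unify (d -> Bool) ~ c  [subst: {b:=(c -> Int)} | 1 pending]
  bind c := (d -> Bool)
step 4: unify e ~ List (d -> a)  [subst: {b:=(c -> Int), c:=(d -> Bool)} | 0 pending]
  bind e := List (d -> a)

Answer: b:=((d -> Bool) -> Int) c:=(d -> Bool) e:=List (d -> a)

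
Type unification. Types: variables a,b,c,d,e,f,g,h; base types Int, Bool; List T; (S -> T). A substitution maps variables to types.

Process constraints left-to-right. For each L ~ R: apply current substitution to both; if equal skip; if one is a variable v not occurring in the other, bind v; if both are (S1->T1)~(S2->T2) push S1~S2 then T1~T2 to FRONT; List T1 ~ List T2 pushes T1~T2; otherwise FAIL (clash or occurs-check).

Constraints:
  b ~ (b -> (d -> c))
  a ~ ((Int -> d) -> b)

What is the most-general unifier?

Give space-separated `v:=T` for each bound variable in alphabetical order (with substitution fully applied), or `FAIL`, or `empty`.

Answer: FAIL

Derivation:
step 1: unify b ~ (b -> (d -> c))  [subst: {-} | 1 pending]
  occurs-check fail: b in (b -> (d -> c))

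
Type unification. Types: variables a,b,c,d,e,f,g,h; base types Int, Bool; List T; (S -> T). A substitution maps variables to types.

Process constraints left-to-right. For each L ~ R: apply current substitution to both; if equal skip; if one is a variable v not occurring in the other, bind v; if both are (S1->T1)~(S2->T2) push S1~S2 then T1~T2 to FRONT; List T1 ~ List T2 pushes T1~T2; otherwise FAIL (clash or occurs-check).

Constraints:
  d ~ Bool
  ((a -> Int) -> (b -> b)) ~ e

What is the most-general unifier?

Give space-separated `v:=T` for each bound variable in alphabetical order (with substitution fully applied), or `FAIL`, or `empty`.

Answer: d:=Bool e:=((a -> Int) -> (b -> b))

Derivation:
step 1: unify d ~ Bool  [subst: {-} | 1 pending]
  bind d := Bool
step 2: unify ((a -> Int) -> (b -> b)) ~ e  [subst: {d:=Bool} | 0 pending]
  bind e := ((a -> Int) -> (b -> b))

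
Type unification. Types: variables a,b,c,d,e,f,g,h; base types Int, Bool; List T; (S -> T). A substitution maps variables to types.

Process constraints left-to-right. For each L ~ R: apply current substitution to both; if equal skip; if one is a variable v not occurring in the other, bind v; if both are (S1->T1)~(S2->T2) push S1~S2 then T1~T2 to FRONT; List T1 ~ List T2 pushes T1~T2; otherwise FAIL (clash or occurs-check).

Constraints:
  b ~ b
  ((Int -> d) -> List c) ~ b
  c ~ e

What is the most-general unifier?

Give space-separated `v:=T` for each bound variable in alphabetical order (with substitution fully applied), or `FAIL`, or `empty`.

step 1: unify b ~ b  [subst: {-} | 2 pending]
  -> identical, skip
step 2: unify ((Int -> d) -> List c) ~ b  [subst: {-} | 1 pending]
  bind b := ((Int -> d) -> List c)
step 3: unify c ~ e  [subst: {b:=((Int -> d) -> List c)} | 0 pending]
  bind c := e

Answer: b:=((Int -> d) -> List e) c:=e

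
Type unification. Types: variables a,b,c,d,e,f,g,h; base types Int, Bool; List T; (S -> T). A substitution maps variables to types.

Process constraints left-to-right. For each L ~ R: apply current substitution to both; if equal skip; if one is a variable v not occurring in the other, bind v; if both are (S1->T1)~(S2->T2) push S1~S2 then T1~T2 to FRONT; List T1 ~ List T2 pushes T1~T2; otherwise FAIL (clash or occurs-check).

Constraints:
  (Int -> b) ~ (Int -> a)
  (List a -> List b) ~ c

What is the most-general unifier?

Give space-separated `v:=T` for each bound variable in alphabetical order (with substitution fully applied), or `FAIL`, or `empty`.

step 1: unify (Int -> b) ~ (Int -> a)  [subst: {-} | 1 pending]
  -> decompose arrow: push Int~Int, b~a
step 2: unify Int ~ Int  [subst: {-} | 2 pending]
  -> identical, skip
step 3: unify b ~ a  [subst: {-} | 1 pending]
  bind b := a
step 4: unify (List a -> List a) ~ c  [subst: {b:=a} | 0 pending]
  bind c := (List a -> List a)

Answer: b:=a c:=(List a -> List a)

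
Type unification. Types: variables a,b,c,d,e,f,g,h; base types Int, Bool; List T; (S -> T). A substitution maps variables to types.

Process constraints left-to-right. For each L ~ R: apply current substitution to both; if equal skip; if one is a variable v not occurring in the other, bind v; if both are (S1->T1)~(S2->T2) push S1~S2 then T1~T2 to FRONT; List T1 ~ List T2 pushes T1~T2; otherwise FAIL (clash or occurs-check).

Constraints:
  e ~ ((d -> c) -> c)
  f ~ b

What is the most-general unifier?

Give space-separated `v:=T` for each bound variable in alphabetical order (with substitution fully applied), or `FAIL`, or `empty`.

Answer: e:=((d -> c) -> c) f:=b

Derivation:
step 1: unify e ~ ((d -> c) -> c)  [subst: {-} | 1 pending]
  bind e := ((d -> c) -> c)
step 2: unify f ~ b  [subst: {e:=((d -> c) -> c)} | 0 pending]
  bind f := b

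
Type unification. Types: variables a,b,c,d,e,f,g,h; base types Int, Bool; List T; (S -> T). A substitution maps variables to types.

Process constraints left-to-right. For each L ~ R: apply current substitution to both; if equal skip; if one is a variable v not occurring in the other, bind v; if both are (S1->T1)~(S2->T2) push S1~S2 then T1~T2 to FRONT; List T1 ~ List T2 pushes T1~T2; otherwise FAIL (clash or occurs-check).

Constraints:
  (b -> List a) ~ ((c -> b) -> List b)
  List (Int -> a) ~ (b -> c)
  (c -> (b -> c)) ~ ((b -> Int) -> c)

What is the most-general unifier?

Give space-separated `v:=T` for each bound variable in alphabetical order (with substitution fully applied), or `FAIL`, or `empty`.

Answer: FAIL

Derivation:
step 1: unify (b -> List a) ~ ((c -> b) -> List b)  [subst: {-} | 2 pending]
  -> decompose arrow: push b~(c -> b), List a~List b
step 2: unify b ~ (c -> b)  [subst: {-} | 3 pending]
  occurs-check fail: b in (c -> b)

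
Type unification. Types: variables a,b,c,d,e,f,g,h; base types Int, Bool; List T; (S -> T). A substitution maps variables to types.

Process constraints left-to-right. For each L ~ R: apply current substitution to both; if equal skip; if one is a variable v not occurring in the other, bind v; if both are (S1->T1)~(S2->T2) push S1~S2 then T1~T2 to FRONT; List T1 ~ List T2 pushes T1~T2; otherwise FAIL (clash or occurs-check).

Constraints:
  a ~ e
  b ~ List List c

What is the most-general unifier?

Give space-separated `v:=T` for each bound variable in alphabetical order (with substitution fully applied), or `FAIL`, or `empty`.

Answer: a:=e b:=List List c

Derivation:
step 1: unify a ~ e  [subst: {-} | 1 pending]
  bind a := e
step 2: unify b ~ List List c  [subst: {a:=e} | 0 pending]
  bind b := List List c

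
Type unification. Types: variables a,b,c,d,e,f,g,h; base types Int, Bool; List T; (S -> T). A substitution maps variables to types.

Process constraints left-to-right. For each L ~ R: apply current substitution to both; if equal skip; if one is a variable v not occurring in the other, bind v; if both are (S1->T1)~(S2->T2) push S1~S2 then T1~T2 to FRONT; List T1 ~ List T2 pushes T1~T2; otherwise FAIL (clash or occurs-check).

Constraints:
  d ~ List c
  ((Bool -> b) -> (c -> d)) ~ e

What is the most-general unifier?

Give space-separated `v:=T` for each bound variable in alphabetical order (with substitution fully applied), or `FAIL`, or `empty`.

step 1: unify d ~ List c  [subst: {-} | 1 pending]
  bind d := List c
step 2: unify ((Bool -> b) -> (c -> List c)) ~ e  [subst: {d:=List c} | 0 pending]
  bind e := ((Bool -> b) -> (c -> List c))

Answer: d:=List c e:=((Bool -> b) -> (c -> List c))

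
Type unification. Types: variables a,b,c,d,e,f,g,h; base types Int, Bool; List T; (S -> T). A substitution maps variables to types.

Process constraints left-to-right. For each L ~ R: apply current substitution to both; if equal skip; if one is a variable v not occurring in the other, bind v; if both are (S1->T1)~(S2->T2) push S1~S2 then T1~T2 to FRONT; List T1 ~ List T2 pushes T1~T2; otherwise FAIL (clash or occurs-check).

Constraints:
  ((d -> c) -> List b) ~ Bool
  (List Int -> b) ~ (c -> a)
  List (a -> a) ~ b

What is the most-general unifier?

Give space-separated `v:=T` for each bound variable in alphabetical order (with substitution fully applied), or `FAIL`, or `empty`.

step 1: unify ((d -> c) -> List b) ~ Bool  [subst: {-} | 2 pending]
  clash: ((d -> c) -> List b) vs Bool

Answer: FAIL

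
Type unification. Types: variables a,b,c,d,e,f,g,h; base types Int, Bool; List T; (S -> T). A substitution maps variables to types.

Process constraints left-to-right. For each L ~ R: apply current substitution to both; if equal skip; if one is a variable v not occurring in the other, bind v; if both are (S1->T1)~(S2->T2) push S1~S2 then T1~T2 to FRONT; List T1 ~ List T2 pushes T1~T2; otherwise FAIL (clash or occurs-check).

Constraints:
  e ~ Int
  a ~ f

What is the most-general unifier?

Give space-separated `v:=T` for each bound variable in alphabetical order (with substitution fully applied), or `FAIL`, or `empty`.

Answer: a:=f e:=Int

Derivation:
step 1: unify e ~ Int  [subst: {-} | 1 pending]
  bind e := Int
step 2: unify a ~ f  [subst: {e:=Int} | 0 pending]
  bind a := f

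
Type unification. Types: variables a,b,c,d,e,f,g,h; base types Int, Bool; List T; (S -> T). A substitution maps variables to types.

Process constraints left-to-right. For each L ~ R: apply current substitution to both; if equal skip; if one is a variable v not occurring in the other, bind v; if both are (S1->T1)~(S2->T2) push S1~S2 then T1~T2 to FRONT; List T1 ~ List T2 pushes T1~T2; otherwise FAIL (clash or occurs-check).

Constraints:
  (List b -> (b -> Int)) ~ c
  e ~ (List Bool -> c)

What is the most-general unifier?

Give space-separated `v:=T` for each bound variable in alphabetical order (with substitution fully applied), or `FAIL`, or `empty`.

Answer: c:=(List b -> (b -> Int)) e:=(List Bool -> (List b -> (b -> Int)))

Derivation:
step 1: unify (List b -> (b -> Int)) ~ c  [subst: {-} | 1 pending]
  bind c := (List b -> (b -> Int))
step 2: unify e ~ (List Bool -> (List b -> (b -> Int)))  [subst: {c:=(List b -> (b -> Int))} | 0 pending]
  bind e := (List Bool -> (List b -> (b -> Int)))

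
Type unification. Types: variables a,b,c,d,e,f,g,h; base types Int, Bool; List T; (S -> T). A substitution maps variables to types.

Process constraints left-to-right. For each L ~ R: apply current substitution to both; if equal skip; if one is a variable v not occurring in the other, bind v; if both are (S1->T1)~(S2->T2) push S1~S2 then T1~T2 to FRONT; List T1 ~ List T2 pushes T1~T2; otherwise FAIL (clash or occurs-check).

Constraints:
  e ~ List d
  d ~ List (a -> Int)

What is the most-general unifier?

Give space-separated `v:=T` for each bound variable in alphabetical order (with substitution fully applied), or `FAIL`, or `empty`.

step 1: unify e ~ List d  [subst: {-} | 1 pending]
  bind e := List d
step 2: unify d ~ List (a -> Int)  [subst: {e:=List d} | 0 pending]
  bind d := List (a -> Int)

Answer: d:=List (a -> Int) e:=List List (a -> Int)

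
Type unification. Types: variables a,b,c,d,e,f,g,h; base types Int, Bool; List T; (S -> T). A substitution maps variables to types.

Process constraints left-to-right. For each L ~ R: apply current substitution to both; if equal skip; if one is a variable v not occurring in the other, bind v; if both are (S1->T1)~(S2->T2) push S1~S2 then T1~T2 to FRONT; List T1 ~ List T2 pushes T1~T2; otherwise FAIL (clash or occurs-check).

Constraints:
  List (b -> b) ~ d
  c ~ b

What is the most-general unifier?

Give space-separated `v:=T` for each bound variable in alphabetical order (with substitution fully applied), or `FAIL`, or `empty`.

Answer: c:=b d:=List (b -> b)

Derivation:
step 1: unify List (b -> b) ~ d  [subst: {-} | 1 pending]
  bind d := List (b -> b)
step 2: unify c ~ b  [subst: {d:=List (b -> b)} | 0 pending]
  bind c := b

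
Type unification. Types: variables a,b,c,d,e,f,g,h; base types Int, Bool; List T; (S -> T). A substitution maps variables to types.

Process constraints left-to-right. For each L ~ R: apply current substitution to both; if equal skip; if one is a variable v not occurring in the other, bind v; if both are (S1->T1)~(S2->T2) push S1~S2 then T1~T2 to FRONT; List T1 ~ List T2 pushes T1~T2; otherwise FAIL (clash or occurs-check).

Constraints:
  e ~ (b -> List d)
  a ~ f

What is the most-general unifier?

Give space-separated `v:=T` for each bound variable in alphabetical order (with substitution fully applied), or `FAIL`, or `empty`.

step 1: unify e ~ (b -> List d)  [subst: {-} | 1 pending]
  bind e := (b -> List d)
step 2: unify a ~ f  [subst: {e:=(b -> List d)} | 0 pending]
  bind a := f

Answer: a:=f e:=(b -> List d)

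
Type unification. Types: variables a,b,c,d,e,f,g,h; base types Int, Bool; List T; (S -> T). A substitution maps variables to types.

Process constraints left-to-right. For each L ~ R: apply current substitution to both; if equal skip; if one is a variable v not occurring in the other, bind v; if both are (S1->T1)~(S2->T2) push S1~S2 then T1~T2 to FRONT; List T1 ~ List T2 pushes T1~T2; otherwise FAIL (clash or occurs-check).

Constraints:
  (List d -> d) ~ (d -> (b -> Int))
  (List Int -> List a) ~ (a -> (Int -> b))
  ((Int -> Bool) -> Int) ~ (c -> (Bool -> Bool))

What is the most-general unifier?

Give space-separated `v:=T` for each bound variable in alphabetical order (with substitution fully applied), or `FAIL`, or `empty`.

Answer: FAIL

Derivation:
step 1: unify (List d -> d) ~ (d -> (b -> Int))  [subst: {-} | 2 pending]
  -> decompose arrow: push List d~d, d~(b -> Int)
step 2: unify List d ~ d  [subst: {-} | 3 pending]
  occurs-check fail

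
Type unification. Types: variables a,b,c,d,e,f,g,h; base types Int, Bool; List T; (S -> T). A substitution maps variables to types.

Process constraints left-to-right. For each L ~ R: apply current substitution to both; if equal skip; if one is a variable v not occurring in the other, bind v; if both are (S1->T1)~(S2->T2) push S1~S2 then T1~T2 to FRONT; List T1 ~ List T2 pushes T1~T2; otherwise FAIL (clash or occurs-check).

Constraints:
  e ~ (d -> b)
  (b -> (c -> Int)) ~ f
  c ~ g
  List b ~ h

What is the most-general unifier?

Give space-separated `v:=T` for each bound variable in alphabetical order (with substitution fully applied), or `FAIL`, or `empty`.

Answer: c:=g e:=(d -> b) f:=(b -> (g -> Int)) h:=List b

Derivation:
step 1: unify e ~ (d -> b)  [subst: {-} | 3 pending]
  bind e := (d -> b)
step 2: unify (b -> (c -> Int)) ~ f  [subst: {e:=(d -> b)} | 2 pending]
  bind f := (b -> (c -> Int))
step 3: unify c ~ g  [subst: {e:=(d -> b), f:=(b -> (c -> Int))} | 1 pending]
  bind c := g
step 4: unify List b ~ h  [subst: {e:=(d -> b), f:=(b -> (c -> Int)), c:=g} | 0 pending]
  bind h := List b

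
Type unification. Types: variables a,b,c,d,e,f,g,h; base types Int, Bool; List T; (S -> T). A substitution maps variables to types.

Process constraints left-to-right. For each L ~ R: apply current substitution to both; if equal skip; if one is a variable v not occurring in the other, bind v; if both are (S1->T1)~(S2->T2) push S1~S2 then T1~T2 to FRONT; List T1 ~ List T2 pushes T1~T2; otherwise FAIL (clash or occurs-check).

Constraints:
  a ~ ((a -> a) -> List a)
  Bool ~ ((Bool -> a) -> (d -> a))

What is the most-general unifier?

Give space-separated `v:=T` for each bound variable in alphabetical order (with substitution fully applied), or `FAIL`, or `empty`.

step 1: unify a ~ ((a -> a) -> List a)  [subst: {-} | 1 pending]
  occurs-check fail: a in ((a -> a) -> List a)

Answer: FAIL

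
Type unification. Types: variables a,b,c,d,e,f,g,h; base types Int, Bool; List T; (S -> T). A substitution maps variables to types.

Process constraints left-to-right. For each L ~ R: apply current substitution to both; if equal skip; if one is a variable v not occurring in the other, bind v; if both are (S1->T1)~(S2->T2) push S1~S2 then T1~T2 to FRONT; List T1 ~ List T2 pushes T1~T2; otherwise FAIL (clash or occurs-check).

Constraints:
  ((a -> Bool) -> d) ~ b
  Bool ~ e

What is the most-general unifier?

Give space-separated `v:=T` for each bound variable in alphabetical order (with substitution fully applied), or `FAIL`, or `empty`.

Answer: b:=((a -> Bool) -> d) e:=Bool

Derivation:
step 1: unify ((a -> Bool) -> d) ~ b  [subst: {-} | 1 pending]
  bind b := ((a -> Bool) -> d)
step 2: unify Bool ~ e  [subst: {b:=((a -> Bool) -> d)} | 0 pending]
  bind e := Bool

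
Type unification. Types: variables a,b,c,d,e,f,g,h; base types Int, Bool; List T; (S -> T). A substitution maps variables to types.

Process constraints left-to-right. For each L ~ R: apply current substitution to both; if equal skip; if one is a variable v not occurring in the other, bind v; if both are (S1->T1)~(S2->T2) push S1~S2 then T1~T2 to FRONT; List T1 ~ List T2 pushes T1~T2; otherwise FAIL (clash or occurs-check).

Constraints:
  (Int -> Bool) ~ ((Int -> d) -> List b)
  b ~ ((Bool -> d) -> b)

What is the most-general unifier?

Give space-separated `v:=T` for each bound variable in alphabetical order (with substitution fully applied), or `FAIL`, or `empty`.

step 1: unify (Int -> Bool) ~ ((Int -> d) -> List b)  [subst: {-} | 1 pending]
  -> decompose arrow: push Int~(Int -> d), Bool~List b
step 2: unify Int ~ (Int -> d)  [subst: {-} | 2 pending]
  clash: Int vs (Int -> d)

Answer: FAIL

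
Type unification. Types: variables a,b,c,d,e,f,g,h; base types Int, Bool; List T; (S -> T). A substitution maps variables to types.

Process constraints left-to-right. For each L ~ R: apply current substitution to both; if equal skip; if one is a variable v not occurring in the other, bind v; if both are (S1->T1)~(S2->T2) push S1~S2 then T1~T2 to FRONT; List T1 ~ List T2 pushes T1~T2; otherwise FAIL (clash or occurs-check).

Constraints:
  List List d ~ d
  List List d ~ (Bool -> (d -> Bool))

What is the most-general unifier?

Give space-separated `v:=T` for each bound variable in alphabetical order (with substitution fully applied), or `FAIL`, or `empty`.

Answer: FAIL

Derivation:
step 1: unify List List d ~ d  [subst: {-} | 1 pending]
  occurs-check fail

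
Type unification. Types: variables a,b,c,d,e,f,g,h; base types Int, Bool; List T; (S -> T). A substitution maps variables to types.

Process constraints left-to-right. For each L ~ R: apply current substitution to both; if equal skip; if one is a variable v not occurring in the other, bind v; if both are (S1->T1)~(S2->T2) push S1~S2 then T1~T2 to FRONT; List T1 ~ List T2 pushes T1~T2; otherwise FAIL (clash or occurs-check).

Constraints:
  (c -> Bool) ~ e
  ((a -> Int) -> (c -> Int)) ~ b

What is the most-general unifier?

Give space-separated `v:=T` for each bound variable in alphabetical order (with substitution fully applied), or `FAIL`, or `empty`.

Answer: b:=((a -> Int) -> (c -> Int)) e:=(c -> Bool)

Derivation:
step 1: unify (c -> Bool) ~ e  [subst: {-} | 1 pending]
  bind e := (c -> Bool)
step 2: unify ((a -> Int) -> (c -> Int)) ~ b  [subst: {e:=(c -> Bool)} | 0 pending]
  bind b := ((a -> Int) -> (c -> Int))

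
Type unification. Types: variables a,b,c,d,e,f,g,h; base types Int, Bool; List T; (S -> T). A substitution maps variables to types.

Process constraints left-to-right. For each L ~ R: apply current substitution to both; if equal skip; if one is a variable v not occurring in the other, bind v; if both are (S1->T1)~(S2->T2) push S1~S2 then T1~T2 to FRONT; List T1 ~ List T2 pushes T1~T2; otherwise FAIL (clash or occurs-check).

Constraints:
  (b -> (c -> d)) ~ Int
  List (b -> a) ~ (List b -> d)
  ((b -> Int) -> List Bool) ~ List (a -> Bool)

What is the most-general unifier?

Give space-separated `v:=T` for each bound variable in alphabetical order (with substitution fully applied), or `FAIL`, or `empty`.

step 1: unify (b -> (c -> d)) ~ Int  [subst: {-} | 2 pending]
  clash: (b -> (c -> d)) vs Int

Answer: FAIL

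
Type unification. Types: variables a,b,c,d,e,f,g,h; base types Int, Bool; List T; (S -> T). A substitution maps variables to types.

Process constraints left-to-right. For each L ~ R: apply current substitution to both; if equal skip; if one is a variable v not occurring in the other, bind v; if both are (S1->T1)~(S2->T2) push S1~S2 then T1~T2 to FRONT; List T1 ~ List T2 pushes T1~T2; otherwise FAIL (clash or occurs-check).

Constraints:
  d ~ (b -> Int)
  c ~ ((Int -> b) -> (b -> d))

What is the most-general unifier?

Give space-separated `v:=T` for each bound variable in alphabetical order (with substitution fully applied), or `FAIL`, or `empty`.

Answer: c:=((Int -> b) -> (b -> (b -> Int))) d:=(b -> Int)

Derivation:
step 1: unify d ~ (b -> Int)  [subst: {-} | 1 pending]
  bind d := (b -> Int)
step 2: unify c ~ ((Int -> b) -> (b -> (b -> Int)))  [subst: {d:=(b -> Int)} | 0 pending]
  bind c := ((Int -> b) -> (b -> (b -> Int)))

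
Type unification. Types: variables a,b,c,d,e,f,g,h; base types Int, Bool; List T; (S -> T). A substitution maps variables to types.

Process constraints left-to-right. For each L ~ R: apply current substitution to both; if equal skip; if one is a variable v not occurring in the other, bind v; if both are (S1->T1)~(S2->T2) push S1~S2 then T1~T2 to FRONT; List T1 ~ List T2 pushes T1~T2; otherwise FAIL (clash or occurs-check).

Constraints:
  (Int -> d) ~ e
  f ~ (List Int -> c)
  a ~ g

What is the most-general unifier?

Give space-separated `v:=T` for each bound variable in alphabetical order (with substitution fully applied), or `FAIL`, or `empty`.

Answer: a:=g e:=(Int -> d) f:=(List Int -> c)

Derivation:
step 1: unify (Int -> d) ~ e  [subst: {-} | 2 pending]
  bind e := (Int -> d)
step 2: unify f ~ (List Int -> c)  [subst: {e:=(Int -> d)} | 1 pending]
  bind f := (List Int -> c)
step 3: unify a ~ g  [subst: {e:=(Int -> d), f:=(List Int -> c)} | 0 pending]
  bind a := g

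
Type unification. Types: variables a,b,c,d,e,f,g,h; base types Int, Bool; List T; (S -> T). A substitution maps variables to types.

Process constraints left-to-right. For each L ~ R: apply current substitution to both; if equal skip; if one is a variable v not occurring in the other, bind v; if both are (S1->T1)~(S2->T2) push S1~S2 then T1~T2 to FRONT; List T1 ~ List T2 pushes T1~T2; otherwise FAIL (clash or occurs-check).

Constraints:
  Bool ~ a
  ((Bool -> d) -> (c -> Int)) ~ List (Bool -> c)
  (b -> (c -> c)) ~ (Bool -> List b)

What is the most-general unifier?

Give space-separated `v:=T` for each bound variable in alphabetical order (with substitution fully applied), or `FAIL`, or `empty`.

step 1: unify Bool ~ a  [subst: {-} | 2 pending]
  bind a := Bool
step 2: unify ((Bool -> d) -> (c -> Int)) ~ List (Bool -> c)  [subst: {a:=Bool} | 1 pending]
  clash: ((Bool -> d) -> (c -> Int)) vs List (Bool -> c)

Answer: FAIL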